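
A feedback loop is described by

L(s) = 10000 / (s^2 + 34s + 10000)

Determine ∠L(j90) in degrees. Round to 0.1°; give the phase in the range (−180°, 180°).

-58.2°

At s = jω = j90:
quadratic: (j90)² + 34·j90 + 10000 = 1900 + j3060 → |·| ≈ 3601.9, ∠ ≈ 58.16°
∠L = 0.00° − 58.16° = -58.16°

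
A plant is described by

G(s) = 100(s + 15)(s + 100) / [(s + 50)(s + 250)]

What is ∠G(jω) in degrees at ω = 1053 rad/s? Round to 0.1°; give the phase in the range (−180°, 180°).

9.8°

At s = jω = j1053:
zero (s+15): 15 + j1053 → |·| = √(15²+1053²) = √1109034 ≈ 1053.1, ∠ = arctan(1053/15) ≈ 89.18°
zero (s+100): 100 + j1053 → |·| = √(100²+1053²) = √1118809 ≈ 1057.7, ∠ = arctan(1053/100) ≈ 84.58°
pole (s+50): 50 + j1053 → |·| = √(50²+1053²) = √1111309 ≈ 1054.2, ∠ = arctan(1053/50) ≈ 87.28°
pole (s+250): 250 + j1053 → |·| = √(250²+1053²) = √1171309 ≈ 1082.3, ∠ = arctan(1053/250) ≈ 76.64°
∠G = 173.76° − 163.92° = 9.84°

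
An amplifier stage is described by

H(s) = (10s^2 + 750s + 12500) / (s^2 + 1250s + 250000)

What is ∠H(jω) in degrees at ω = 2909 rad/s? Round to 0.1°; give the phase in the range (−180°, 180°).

22.4°

Substitute s = j2909:
Numerator: 10(j2909)^2 + 750(j2909) + 12500 = -84610310 + j2181750
Denominator: (j2909)^2 + 1250(j2909) + 250000 = -8212281 + j3636250
|N| = √(84610310² + 2181750²) ≈ 8.4638e+07, ∠N ≈ 178.52°
|D| = √(8212281² + 3636250²) ≈ 8.9813e+06, ∠D ≈ 156.12°
∠H = 178.52° − 156.12° = 22.40°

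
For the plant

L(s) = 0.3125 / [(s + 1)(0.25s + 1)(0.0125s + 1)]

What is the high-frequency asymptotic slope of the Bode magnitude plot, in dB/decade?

-60 dB/decade

Each pole contributes −20 dB/decade at high frequency; each zero contributes +20 dB/decade.
Net: 0 zero(s) − 3 pole(s) → -60 dB/decade.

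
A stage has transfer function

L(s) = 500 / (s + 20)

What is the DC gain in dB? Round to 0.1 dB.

28.0 dB

L(0) = 500 / 20 = 25
20 log₁₀(25) ≈ 27.96 dB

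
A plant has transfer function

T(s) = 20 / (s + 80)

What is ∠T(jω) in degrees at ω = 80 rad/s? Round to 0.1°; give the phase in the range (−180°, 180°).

Substitute s = j80:
Numerator: 20 = 20 + j0
Denominator: (j80) + 80 = 80 + j80
|N| = √(20² + 0²) ≈ 20, ∠N ≈ 0.00°
|D| = √(80² + 80²) ≈ 113.14, ∠D ≈ 45.00°
∠T = 0.00° − 45.00° = -45.00°

-45.0°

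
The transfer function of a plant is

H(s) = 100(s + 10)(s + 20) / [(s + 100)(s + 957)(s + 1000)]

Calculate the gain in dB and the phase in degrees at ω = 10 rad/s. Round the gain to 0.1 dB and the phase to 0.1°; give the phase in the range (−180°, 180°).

At s = jω = j10:
zero (s+10): 10 + j10 → |·| = √(10²+10²) = √200 ≈ 14.142, ∠ = arctan(10/10) ≈ 45.00°
zero (s+20): 20 + j10 → |·| = √(20²+10²) = √500 ≈ 22.361, ∠ = arctan(10/20) ≈ 26.57°
pole (s+100): 100 + j10 → |·| = √(100²+10²) = √10100 ≈ 100.5, ∠ = arctan(10/100) ≈ 5.71°
pole (s+957): 957 + j10 → |·| = √(957²+10²) = √915949 ≈ 957.05, ∠ = arctan(10/957) ≈ 0.60°
pole (s+1000): 1000 + j10 → |·| = √(1000²+10²) = √1000100 ≈ 1000, ∠ = arctan(10/1000) ≈ 0.57°
|H| = 100 · 316.23 / 9.6184e+07 ≈ 0.00032878
Gain = 20 log₁₀(0.00032878) ≈ -69.66 dB
∠H = 71.57° − 6.88° = 64.69°

-69.7 dB, 64.7°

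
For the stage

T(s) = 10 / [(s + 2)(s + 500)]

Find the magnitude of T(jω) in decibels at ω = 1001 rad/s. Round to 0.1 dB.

At s = jω = j1001:
pole (s+2): 2 + j1001 → |·| = √(2²+1001²) = √1002005 ≈ 1001, ∠ = arctan(1001/2) ≈ 89.89°
pole (s+500): 500 + j1001 → |·| = √(500²+1001²) = √1252001 ≈ 1118.9, ∠ = arctan(1001/500) ≈ 63.46°
|T| = 10 / 1.12e+06 ≈ 8.9286e-06
Gain = 20 log₁₀(8.9286e-06) ≈ -100.98 dB

-101.0 dB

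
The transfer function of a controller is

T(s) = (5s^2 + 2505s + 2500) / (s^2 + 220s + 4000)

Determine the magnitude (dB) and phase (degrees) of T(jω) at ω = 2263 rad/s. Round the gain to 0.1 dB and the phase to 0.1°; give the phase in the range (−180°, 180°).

14.2 dB, -6.9°

Substitute s = j2263:
Numerator: 5(j2263)^2 + 2505(j2263) + 2500 = -25603345 + j5668815
Denominator: (j2263)^2 + 220(j2263) + 4000 = -5117169 + j497860
|N| = √(25603345² + 5668815²) ≈ 2.6223e+07, ∠N ≈ 167.52°
|D| = √(5117169² + 497860²) ≈ 5.1413e+06, ∠D ≈ 174.44°
|T| = 2.6223e+07 / 5.1413e+06 ≈ 5.1005
Gain = 20 log₁₀(5.1005) ≈ 14.15 dB
∠T = 167.52° − 174.44° = -6.92°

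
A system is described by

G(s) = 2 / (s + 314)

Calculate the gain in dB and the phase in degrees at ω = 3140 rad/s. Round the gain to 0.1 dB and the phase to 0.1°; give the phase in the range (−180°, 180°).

Substitute s = j3140:
Numerator: 2 = 2 + j0
Denominator: (j3140) + 314 = 314 + j3140
|N| = √(2² + 0²) ≈ 2, ∠N ≈ 0.00°
|D| = √(314² + 3140²) ≈ 3155.7, ∠D ≈ 84.29°
|G| = 2 / 3155.7 ≈ 0.00063377
Gain = 20 log₁₀(0.00063377) ≈ -63.96 dB
∠G = 0.00° − 84.29° = -84.29°

-64.0 dB, -84.3°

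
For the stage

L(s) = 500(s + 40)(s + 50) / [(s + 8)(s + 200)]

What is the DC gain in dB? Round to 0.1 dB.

L(0) = 500·40·50 / (8·200) = 625
20 log₁₀(625) ≈ 55.92 dB

55.9 dB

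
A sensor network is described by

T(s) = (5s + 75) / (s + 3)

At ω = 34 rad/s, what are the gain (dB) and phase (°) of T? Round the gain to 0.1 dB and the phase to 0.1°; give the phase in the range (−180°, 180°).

14.7 dB, -18.8°

Substitute s = j34:
Numerator: 5(j34) + 75 = 75 + j170
Denominator: (j34) + 3 = 3 + j34
|N| = √(75² + 170²) ≈ 185.81, ∠N ≈ 66.19°
|D| = √(3² + 34²) ≈ 34.132, ∠D ≈ 84.96°
|T| = 185.81 / 34.132 ≈ 5.4439
Gain = 20 log₁₀(5.4439) ≈ 14.72 dB
∠T = 66.19° − 84.96° = -18.77°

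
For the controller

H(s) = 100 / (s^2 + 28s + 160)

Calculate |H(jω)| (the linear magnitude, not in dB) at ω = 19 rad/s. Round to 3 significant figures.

Substitute s = j19:
Numerator: 100 = 100 + j0
Denominator: (j19)^2 + 28(j19) + 160 = -201 + j532
|N| = √(100² + 0²) ≈ 100, ∠N ≈ 0.00°
|D| = √(201² + 532²) ≈ 568.7, ∠D ≈ 110.70°
|H| = 100 / 568.7 ≈ 0.17584

0.176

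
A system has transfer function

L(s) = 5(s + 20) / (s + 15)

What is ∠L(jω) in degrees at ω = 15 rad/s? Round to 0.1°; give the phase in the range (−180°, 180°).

At s = jω = j15:
zero (s+20): 20 + j15 → |·| = √(20²+15²) = √625 ≈ 25, ∠ = arctan(15/20) ≈ 36.87°
pole (s+15): 15 + j15 → |·| = √(15²+15²) = √450 ≈ 21.213, ∠ = arctan(15/15) ≈ 45.00°
∠L = 36.87° − 45.00° = -8.13°

-8.1°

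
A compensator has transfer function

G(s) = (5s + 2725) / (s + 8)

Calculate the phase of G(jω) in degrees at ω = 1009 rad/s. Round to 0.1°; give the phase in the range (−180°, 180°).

Substitute s = j1009:
Numerator: 5(j1009) + 2725 = 2725 + j5045
Denominator: (j1009) + 8 = 8 + j1009
|N| = √(2725² + 5045²) ≈ 5733.9, ∠N ≈ 61.62°
|D| = √(8² + 1009²) ≈ 1009, ∠D ≈ 89.55°
∠G = 61.62° − 89.55° = -27.93°

-27.9°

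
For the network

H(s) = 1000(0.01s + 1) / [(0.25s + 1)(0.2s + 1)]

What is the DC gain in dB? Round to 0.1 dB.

60.0 dB

H(0) = 1000 · 1 / 1 = 1000
20 log₁₀(1000) ≈ 60.00 dB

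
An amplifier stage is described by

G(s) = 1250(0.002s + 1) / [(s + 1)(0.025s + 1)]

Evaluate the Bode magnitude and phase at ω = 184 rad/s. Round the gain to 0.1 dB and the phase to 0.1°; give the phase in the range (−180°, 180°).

3.7 dB, -147.2°

At ω = 184 rad/s:
zero (1 + j184·0.002) = 1 + j0.368 → |·| ≈ 1.0656, ∠ ≈ 20.20°
pole (1 + j184·1) = 1 + j184 → |·| ≈ 184, ∠ ≈ 89.69°
pole (1 + j184·0.025) = 1 + j4.6 → |·| ≈ 4.7074, ∠ ≈ 77.74°
|G| = 1250 · 1.0656 / (184 · 4.7074) ≈ 1.5378
Gain = 20 log₁₀(1.5378) ≈ 3.74 dB
∠G = (20.20°) − (89.69° + 77.74°) = -147.23°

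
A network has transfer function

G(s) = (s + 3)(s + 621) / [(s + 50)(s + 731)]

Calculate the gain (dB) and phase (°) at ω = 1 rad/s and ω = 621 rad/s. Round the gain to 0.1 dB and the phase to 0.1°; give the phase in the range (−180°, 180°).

ω = 1: -25.4 dB, 17.3°; ω = 621: -0.8 dB, 9.0°

At s = jω = j1:
zero (s+3): 3 + j1 → |·| = √(3²+1²) = √10 ≈ 3.1623, ∠ = arctan(1/3) ≈ 18.43°
zero (s+621): 621 + j1 → |·| = √(621²+1²) = √385642 ≈ 621, ∠ = arctan(1/621) ≈ 0.09°
pole (s+50): 50 + j1 → |·| = √(50²+1²) = √2501 ≈ 50.01, ∠ = arctan(1/50) ≈ 1.15°
pole (s+731): 731 + j1 → |·| = √(731²+1²) = √534362 ≈ 731, ∠ = arctan(1/731) ≈ 0.08°
|G| = 1 · 1963.8 / 36557 ≈ 0.053719
Gain = 20 log₁₀(0.053719) ≈ -25.40 dB
∠G = 18.52° − 1.23° = 17.29°

At s = jω = j621:
zero (s+3): 3 + j621 → |·| = √(3²+621²) = √385650 ≈ 621.01, ∠ = arctan(621/3) ≈ 89.72°
zero (s+621): 621 + j621 → |·| = √(621²+621²) = √771282 ≈ 878.23, ∠ = arctan(621/621) ≈ 45.00°
pole (s+50): 50 + j621 → |·| = √(50²+621²) = √388141 ≈ 623.01, ∠ = arctan(621/50) ≈ 85.40°
pole (s+731): 731 + j621 → |·| = √(731²+621²) = √920002 ≈ 959.17, ∠ = arctan(621/731) ≈ 40.35°
|G| = 1 · 5.4539e+05 / 5.9757e+05 ≈ 0.91268
Gain = 20 log₁₀(0.91268) ≈ -0.79 dB
∠G = 134.72° − 125.75° = 8.97°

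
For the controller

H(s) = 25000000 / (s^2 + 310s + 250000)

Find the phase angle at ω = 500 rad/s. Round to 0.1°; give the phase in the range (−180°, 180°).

At s = jω = j500:
quadratic: (j500)² + 310·j500 + 250000 = 0 + j155000 → |·| ≈ 1.55e+05, ∠ ≈ 90.00°
∠H = 0.00° − 90.00° = -90.00°

-90.0°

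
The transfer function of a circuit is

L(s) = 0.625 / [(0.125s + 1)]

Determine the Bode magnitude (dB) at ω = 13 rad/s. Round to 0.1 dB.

At ω = 13 rad/s:
pole (1 + j13·0.125) = 1 + j1.625 → |·| ≈ 1.908, ∠ ≈ 58.39°
|L| = 0.625 · 1 / (1.908) ≈ 0.32757
Gain = 20 log₁₀(0.32757) ≈ -9.69 dB

-9.7 dB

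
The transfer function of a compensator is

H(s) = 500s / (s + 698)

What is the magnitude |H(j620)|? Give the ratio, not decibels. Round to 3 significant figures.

332

At s = jω = j620:
zero at origin: s = j620 → |·| = 620, ∠ = 90.00°
pole (s+698): 698 + j620 → |·| = √(698²+620²) = √871604 ≈ 933.6, ∠ = arctan(620/698) ≈ 41.61°
|H| = 500 · 620 / 933.6 ≈ 332.05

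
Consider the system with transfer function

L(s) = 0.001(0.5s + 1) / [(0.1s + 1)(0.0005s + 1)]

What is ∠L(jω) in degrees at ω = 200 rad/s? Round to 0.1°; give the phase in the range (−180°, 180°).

-3.4°

At ω = 200 rad/s:
zero (1 + j200·0.5) = 1 + j100 → |·| ≈ 100, ∠ ≈ 89.43°
pole (1 + j200·0.1) = 1 + j20 → |·| ≈ 20.025, ∠ ≈ 87.14°
pole (1 + j200·0.0005) = 1 + j0.1 → |·| ≈ 1.005, ∠ ≈ 5.71°
∠L = (89.43°) − (87.14° + 5.71°) = -3.42°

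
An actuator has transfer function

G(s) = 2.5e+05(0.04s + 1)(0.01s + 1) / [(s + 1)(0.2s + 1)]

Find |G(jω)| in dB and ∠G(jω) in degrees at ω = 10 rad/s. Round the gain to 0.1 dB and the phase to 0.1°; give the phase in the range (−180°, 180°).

At ω = 10 rad/s:
zero (1 + j10·0.04) = 1 + j0.4 → |·| ≈ 1.077, ∠ ≈ 21.80°
zero (1 + j10·0.01) = 1 + j0.1 → |·| ≈ 1.005, ∠ ≈ 5.71°
pole (1 + j10·1) = 1 + j10 → |·| ≈ 10.05, ∠ ≈ 84.29°
pole (1 + j10·0.2) = 1 + j2 → |·| ≈ 2.2361, ∠ ≈ 63.43°
|G| = 2.5e+05 · 1.077 · 1.005 / (10.05 · 2.2361) ≈ 12041
Gain = 20 log₁₀(12041) ≈ 81.61 dB
∠G = (21.80° + 5.71°) − (84.29° + 63.43°) = -120.21°

81.6 dB, -120.2°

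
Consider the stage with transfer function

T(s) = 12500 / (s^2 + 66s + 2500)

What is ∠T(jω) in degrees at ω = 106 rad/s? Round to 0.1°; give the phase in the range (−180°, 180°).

-141.3°

At s = jω = j106:
quadratic: (j106)² + 66·j106 + 2500 = -8736 + j6996 → |·| ≈ 11192, ∠ ≈ 141.31°
∠T = 0.00° − 141.31° = -141.31°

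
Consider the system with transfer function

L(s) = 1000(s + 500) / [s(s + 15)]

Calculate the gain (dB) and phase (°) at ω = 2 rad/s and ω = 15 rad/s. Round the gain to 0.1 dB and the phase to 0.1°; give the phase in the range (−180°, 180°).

At s = jω = j2:
zero (s+500): 500 + j2 → |·| = √(500²+2²) = √250004 ≈ 500, ∠ = arctan(2/500) ≈ 0.23°
pole (s+15): 15 + j2 → |·| = √(15²+2²) = √229 ≈ 15.133, ∠ = arctan(2/15) ≈ 7.59°
pole at origin: |s| = 2, ∠ = 90.00° (in denominator)
|L| = 1000 · 500 / 30.266 ≈ 16520
Gain = 20 log₁₀(16520) ≈ 84.36 dB
∠L = 0.23° − 97.59° = -97.36°

At s = jω = j15:
zero (s+500): 500 + j15 → |·| = √(500²+15²) = √250225 ≈ 500.22, ∠ = arctan(15/500) ≈ 1.72°
pole (s+15): 15 + j15 → |·| = √(15²+15²) = √450 ≈ 21.213, ∠ = arctan(15/15) ≈ 45.00°
pole at origin: |s| = 15, ∠ = 90.00° (in denominator)
|L| = 1000 · 500.22 / 318.19 ≈ 1572.1
Gain = 20 log₁₀(1572.1) ≈ 63.93 dB
∠L = 1.72° − 135.00° = -133.28°

ω = 2: 84.4 dB, -97.4°; ω = 15: 63.9 dB, -133.3°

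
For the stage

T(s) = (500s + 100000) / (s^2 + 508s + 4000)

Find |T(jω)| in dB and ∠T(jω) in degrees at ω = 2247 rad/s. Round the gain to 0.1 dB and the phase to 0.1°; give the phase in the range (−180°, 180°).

-13.2 dB, -82.3°

Substitute s = j2247:
Numerator: 500(j2247) + 100000 = 100000 + j1123500
Denominator: (j2247)^2 + 508(j2247) + 4000 = -5045009 + j1141476
|N| = √(100000² + 1123500²) ≈ 1.1279e+06, ∠N ≈ 84.91°
|D| = √(5045009² + 1141476²) ≈ 5.1725e+06, ∠D ≈ 167.25°
|T| = 1.1279e+06 / 5.1725e+06 ≈ 0.21806
Gain = 20 log₁₀(0.21806) ≈ -13.23 dB
∠T = 84.91° − 167.25° = -82.34°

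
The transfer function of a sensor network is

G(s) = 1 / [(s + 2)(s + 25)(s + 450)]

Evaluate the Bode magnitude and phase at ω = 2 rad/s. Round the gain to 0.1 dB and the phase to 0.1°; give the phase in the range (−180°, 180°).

At s = jω = j2:
pole (s+2): 2 + j2 → |·| = √(2²+2²) = √8 ≈ 2.8284, ∠ = arctan(2/2) ≈ 45.00°
pole (s+25): 25 + j2 → |·| = √(25²+2²) = √629 ≈ 25.08, ∠ = arctan(2/25) ≈ 4.57°
pole (s+450): 450 + j2 → |·| = √(450²+2²) = √202504 ≈ 450, ∠ = arctan(2/450) ≈ 0.25°
|G| = 1 / 31921 ≈ 3.1327e-05
Gain = 20 log₁₀(3.1327e-05) ≈ -90.08 dB
∠G = 0.00° − 49.82° = -49.82°

-90.1 dB, -49.8°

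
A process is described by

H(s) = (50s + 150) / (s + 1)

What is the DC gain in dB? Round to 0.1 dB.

H(0) = 150 / 1 = 150
20 log₁₀(150) ≈ 43.52 dB

43.5 dB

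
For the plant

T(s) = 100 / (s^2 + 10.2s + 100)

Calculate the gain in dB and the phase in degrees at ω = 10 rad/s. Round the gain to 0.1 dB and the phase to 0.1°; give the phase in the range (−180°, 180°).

At s = jω = j10:
quadratic: (j10)² + 10.2·j10 + 100 = 0 + j102 → |·| ≈ 102, ∠ ≈ 90.00°
|T| = 100 / 102 ≈ 0.98039
Gain = 20 log₁₀(0.98039) ≈ -0.17 dB
∠T = 0.00° − 90.00° = -90.00°

-0.2 dB, -90.0°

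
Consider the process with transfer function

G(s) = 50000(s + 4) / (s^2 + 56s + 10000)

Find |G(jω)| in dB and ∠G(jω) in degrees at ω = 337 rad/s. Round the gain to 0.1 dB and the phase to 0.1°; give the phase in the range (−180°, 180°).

44.1 dB, -80.4°

At s = jω = j337:
zero (s+4): 4 + j337 → |·| = √(4²+337²) = √113585 ≈ 337.02, ∠ = arctan(337/4) ≈ 89.32°
quadratic: (j337)² + 56·j337 + 10000 = -103569 + j18872 → |·| ≈ 1.0527e+05, ∠ ≈ 169.67°
|G| = 50000 · 337.02 / 1.0527e+05 ≈ 160.07
Gain = 20 log₁₀(160.07) ≈ 44.09 dB
∠G = 89.32° − 169.67° = -80.35°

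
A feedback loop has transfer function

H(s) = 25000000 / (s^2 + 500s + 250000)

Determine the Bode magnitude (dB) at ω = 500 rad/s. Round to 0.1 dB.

40.0 dB

At s = jω = j500:
quadratic: (j500)² + 500·j500 + 250000 = 0 + j250000 → |·| ≈ 2.5e+05, ∠ ≈ 90.00°
|H| = 25000000 / 2.5e+05 ≈ 100
Gain = 20 log₁₀(100) ≈ 40.00 dB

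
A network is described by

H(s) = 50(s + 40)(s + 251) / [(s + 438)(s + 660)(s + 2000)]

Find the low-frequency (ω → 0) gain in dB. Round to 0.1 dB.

-61.2 dB

H(0) = 50·40·251 / (438·660·2000) ≈ 0.00086827
20 log₁₀(0.00086827) ≈ -61.23 dB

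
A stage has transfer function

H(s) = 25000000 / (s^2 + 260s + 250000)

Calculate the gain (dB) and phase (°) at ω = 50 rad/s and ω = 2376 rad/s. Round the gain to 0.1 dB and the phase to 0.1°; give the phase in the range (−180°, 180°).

ω = 50: 40.1 dB, -3.0°; ω = 2376: 13.3 dB, -173.5°

At s = jω = j50:
quadratic: (j50)² + 260·j50 + 250000 = 247500 + j13000 → |·| ≈ 2.4784e+05, ∠ ≈ 3.01°
|H| = 25000000 / 2.4784e+05 ≈ 100.87
Gain = 20 log₁₀(100.87) ≈ 40.08 dB
∠H = 0.00° − 3.01° = -3.01°

At s = jω = j2376:
quadratic: (j2376)² + 260·j2376 + 250000 = -5395376 + j617760 → |·| ≈ 5.4306e+06, ∠ ≈ 173.47°
|H| = 25000000 / 5.4306e+06 ≈ 4.6035
Gain = 20 log₁₀(4.6035) ≈ 13.26 dB
∠H = 0.00° − 173.47° = -173.47°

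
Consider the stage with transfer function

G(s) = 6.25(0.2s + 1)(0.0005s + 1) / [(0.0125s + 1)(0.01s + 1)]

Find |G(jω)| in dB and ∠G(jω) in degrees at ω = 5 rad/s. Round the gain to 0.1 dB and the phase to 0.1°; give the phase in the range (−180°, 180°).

At ω = 5 rad/s:
zero (1 + j5·0.2) = 1 + j1 → |·| ≈ 1.4142, ∠ ≈ 45.00°
zero (1 + j5·0.0005) = 1 + j0.0025 → |·| ≈ 1, ∠ ≈ 0.14°
pole (1 + j5·0.0125) = 1 + j0.0625 → |·| ≈ 1.002, ∠ ≈ 3.58°
pole (1 + j5·0.01) = 1 + j0.05 → |·| ≈ 1.0012, ∠ ≈ 2.86°
|G| = 6.25 · 1.4142 · 1 / (1.002 · 1.0012) ≈ 8.8105
Gain = 20 log₁₀(8.8105) ≈ 18.90 dB
∠G = (45.00° + 0.14°) − (3.58° + 2.86°) = 38.70°

18.9 dB, 38.7°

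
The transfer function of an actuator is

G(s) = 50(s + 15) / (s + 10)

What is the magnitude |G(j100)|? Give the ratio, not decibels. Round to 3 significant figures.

At s = jω = j100:
zero (s+15): 15 + j100 → |·| = √(15²+100²) = √10225 ≈ 101.12, ∠ = arctan(100/15) ≈ 81.47°
pole (s+10): 10 + j100 → |·| = √(10²+100²) = √10100 ≈ 100.5, ∠ = arctan(100/10) ≈ 84.29°
|G| = 50 · 101.12 / 100.5 ≈ 50.308

50.3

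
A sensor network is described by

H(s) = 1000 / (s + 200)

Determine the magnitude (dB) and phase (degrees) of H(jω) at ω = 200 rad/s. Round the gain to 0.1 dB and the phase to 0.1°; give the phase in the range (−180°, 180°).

Substitute s = j200:
Numerator: 1000 = 1000 + j0
Denominator: (j200) + 200 = 200 + j200
|N| = √(1000² + 0²) ≈ 1000, ∠N ≈ 0.00°
|D| = √(200² + 200²) ≈ 282.84, ∠D ≈ 45.00°
|H| = 1000 / 282.84 ≈ 3.5356
Gain = 20 log₁₀(3.5356) ≈ 10.97 dB
∠H = 0.00° − 45.00° = -45.00°

11.0 dB, -45.0°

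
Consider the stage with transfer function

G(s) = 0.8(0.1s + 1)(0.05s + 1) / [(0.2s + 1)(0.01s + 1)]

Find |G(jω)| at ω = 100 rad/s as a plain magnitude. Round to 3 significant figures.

1.45

At ω = 100 rad/s:
zero (1 + j100·0.1) = 1 + j10 → |·| ≈ 10.05, ∠ ≈ 84.29°
zero (1 + j100·0.05) = 1 + j5 → |·| ≈ 5.099, ∠ ≈ 78.69°
pole (1 + j100·0.2) = 1 + j20 → |·| ≈ 20.025, ∠ ≈ 87.14°
pole (1 + j100·0.01) = 1 + j1 → |·| ≈ 1.4142, ∠ ≈ 45.00°
|G| = 0.8 · 10.05 · 5.099 / (20.025 · 1.4142) ≈ 1.4476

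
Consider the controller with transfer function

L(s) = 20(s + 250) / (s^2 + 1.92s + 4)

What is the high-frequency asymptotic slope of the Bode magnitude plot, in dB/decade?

Each pole contributes −20 dB/decade at high frequency; each zero contributes +20 dB/decade.
Net: 1 zero(s) − 2 pole(s) → -20 dB/decade.

-20 dB/decade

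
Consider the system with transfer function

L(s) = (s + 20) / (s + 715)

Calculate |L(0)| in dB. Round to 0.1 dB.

-31.1 dB

L(0) = 1·20 / (715) ≈ 0.027972
20 log₁₀(0.027972) ≈ -31.07 dB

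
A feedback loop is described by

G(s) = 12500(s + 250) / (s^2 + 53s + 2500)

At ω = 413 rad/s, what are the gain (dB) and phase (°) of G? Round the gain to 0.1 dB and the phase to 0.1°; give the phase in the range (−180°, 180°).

31.0 dB, -113.8°

At s = jω = j413:
zero (s+250): 250 + j413 → |·| = √(250²+413²) = √233069 ≈ 482.77, ∠ = arctan(413/250) ≈ 58.81°
quadratic: (j413)² + 53·j413 + 2500 = -168069 + j21889 → |·| ≈ 1.6949e+05, ∠ ≈ 172.58°
|G| = 12500 · 482.77 / 1.6949e+05 ≈ 35.605
Gain = 20 log₁₀(35.605) ≈ 31.03 dB
∠G = 58.81° − 172.58° = -113.77°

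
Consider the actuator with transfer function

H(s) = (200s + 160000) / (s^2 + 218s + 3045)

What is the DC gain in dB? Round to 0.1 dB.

34.4 dB

H(0) = 160000 / 3045 ≈ 52.545
20 log₁₀(52.545) ≈ 34.41 dB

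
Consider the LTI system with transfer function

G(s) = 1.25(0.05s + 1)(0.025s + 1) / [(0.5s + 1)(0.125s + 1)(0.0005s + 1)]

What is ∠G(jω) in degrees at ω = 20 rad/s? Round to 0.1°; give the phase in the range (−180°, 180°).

At ω = 20 rad/s:
zero (1 + j20·0.05) = 1 + j1 → |·| ≈ 1.4142, ∠ ≈ 45.00°
zero (1 + j20·0.025) = 1 + j0.5 → |·| ≈ 1.118, ∠ ≈ 26.57°
pole (1 + j20·0.5) = 1 + j10 → |·| ≈ 10.05, ∠ ≈ 84.29°
pole (1 + j20·0.125) = 1 + j2.5 → |·| ≈ 2.6926, ∠ ≈ 68.20°
pole (1 + j20·0.0005) = 1 + j0.01 → |·| ≈ 1, ∠ ≈ 0.57°
∠G = (45.00° + 26.57°) − (84.29° + 68.20° + 0.57°) = -81.49°

-81.5°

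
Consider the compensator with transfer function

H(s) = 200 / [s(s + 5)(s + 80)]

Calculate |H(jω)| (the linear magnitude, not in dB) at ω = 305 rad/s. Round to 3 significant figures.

At s = jω = j305:
pole (s+5): 5 + j305 → |·| = √(5²+305²) = √93050 ≈ 305.04, ∠ = arctan(305/5) ≈ 89.06°
pole (s+80): 80 + j305 → |·| = √(80²+305²) = √99425 ≈ 315.32, ∠ = arctan(305/80) ≈ 75.30°
pole at origin: |s| = 305, ∠ = 90.00° (in denominator)
|H| = 200 / 2.9336e+07 ≈ 6.8176e-06

6.82e-06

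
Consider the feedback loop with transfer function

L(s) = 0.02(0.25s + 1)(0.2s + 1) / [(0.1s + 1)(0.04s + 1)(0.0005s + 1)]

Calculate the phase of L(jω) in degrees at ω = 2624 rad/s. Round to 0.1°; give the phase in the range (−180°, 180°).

-52.1°

At ω = 2624 rad/s:
zero (1 + j2624·0.25) = 1 + j656 → |·| ≈ 656, ∠ ≈ 89.91°
zero (1 + j2624·0.2) = 1 + j524.8 → |·| ≈ 524.8, ∠ ≈ 89.89°
pole (1 + j2624·0.1) = 1 + j262.4 → |·| ≈ 262.4, ∠ ≈ 89.78°
pole (1 + j2624·0.04) = 1 + j104.96 → |·| ≈ 104.96, ∠ ≈ 89.45°
pole (1 + j2624·0.0005) = 1 + j1.312 → |·| ≈ 1.6496, ∠ ≈ 52.69°
∠L = (89.91° + 89.89°) − (89.78° + 89.45° + 52.69°) = -52.12°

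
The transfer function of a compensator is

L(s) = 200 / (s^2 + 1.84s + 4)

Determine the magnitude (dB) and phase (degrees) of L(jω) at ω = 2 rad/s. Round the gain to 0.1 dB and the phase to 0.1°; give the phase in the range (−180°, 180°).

At s = jω = j2:
quadratic: (j2)² + 1.84·j2 + 4 = 0 + j3.68 → |·| ≈ 3.68, ∠ ≈ 90.00°
|L| = 200 / 3.68 ≈ 54.348
Gain = 20 log₁₀(54.348) ≈ 34.70 dB
∠L = 0.00° − 90.00° = -90.00°

34.7 dB, -90.0°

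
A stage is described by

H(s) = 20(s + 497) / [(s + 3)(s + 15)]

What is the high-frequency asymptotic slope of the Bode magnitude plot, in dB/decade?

Each pole contributes −20 dB/decade at high frequency; each zero contributes +20 dB/decade.
Net: 1 zero(s) − 2 pole(s) → -20 dB/decade.

-20 dB/decade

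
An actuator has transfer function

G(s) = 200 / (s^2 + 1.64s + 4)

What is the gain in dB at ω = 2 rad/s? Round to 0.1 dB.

35.7 dB

At s = jω = j2:
quadratic: (j2)² + 1.64·j2 + 4 = 0 + j3.28 → |·| ≈ 3.28, ∠ ≈ 90.00°
|G| = 200 / 3.28 ≈ 60.976
Gain = 20 log₁₀(60.976) ≈ 35.70 dB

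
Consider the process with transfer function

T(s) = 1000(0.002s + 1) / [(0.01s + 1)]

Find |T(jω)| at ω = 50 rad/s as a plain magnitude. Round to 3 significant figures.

At ω = 50 rad/s:
zero (1 + j50·0.002) = 1 + j0.1 → |·| ≈ 1.005, ∠ ≈ 5.71°
pole (1 + j50·0.01) = 1 + j0.5 → |·| ≈ 1.118, ∠ ≈ 26.57°
|T| = 1000 · 1.005 / (1.118) ≈ 898.93

899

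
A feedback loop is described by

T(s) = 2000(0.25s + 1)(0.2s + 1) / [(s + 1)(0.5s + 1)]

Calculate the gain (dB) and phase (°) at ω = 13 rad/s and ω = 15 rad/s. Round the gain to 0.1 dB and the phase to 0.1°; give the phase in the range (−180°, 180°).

ω = 13: 46.9 dB, -25.0°; ω = 15: 46.7 dB, -22.0°

At ω = 13 rad/s:
zero (1 + j13·0.25) = 1 + j3.25 → |·| ≈ 3.4004, ∠ ≈ 72.90°
zero (1 + j13·0.2) = 1 + j2.6 → |·| ≈ 2.7857, ∠ ≈ 68.96°
pole (1 + j13·1) = 1 + j13 → |·| ≈ 13.038, ∠ ≈ 85.60°
pole (1 + j13·0.5) = 1 + j6.5 → |·| ≈ 6.5765, ∠ ≈ 81.25°
|T| = 2000 · 3.4004 · 2.7857 / (13.038 · 6.5765) ≈ 220.95
Gain = 20 log₁₀(220.95) ≈ 46.89 dB
∠T = (72.90° + 68.96°) − (85.60° + 81.25°) = -24.99°

At ω = 15 rad/s:
zero (1 + j15·0.25) = 1 + j3.75 → |·| ≈ 3.881, ∠ ≈ 75.07°
zero (1 + j15·0.2) = 1 + j3 → |·| ≈ 3.1623, ∠ ≈ 71.57°
pole (1 + j15·1) = 1 + j15 → |·| ≈ 15.033, ∠ ≈ 86.19°
pole (1 + j15·0.5) = 1 + j7.5 → |·| ≈ 7.5664, ∠ ≈ 82.41°
|T| = 2000 · 3.881 · 3.1623 / (15.033 · 7.5664) ≈ 215.8
Gain = 20 log₁₀(215.8) ≈ 46.68 dB
∠T = (75.07° + 71.57°) − (86.19° + 82.41°) = -21.96°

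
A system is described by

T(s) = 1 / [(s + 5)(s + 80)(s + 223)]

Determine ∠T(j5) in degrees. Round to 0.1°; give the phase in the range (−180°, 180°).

-49.9°

At s = jω = j5:
pole (s+5): 5 + j5 → |·| = √(5²+5²) = √50 ≈ 7.0711, ∠ = arctan(5/5) ≈ 45.00°
pole (s+80): 80 + j5 → |·| = √(80²+5²) = √6425 ≈ 80.156, ∠ = arctan(5/80) ≈ 3.58°
pole (s+223): 223 + j5 → |·| = √(223²+5²) = √49754 ≈ 223.06, ∠ = arctan(5/223) ≈ 1.28°
∠T = 0.00° − 49.86° = -49.86°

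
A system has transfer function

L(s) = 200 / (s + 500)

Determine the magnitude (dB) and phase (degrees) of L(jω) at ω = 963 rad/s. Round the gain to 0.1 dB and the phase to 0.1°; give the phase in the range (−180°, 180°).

-14.7 dB, -62.6°

At s = jω = j963:
pole (s+500): 500 + j963 → |·| = √(500²+963²) = √1177369 ≈ 1085.1, ∠ = arctan(963/500) ≈ 62.56°
|L| = 200 / 1085.1 ≈ 0.18431
Gain = 20 log₁₀(0.18431) ≈ -14.69 dB
∠L = 0.00° − 62.56° = -62.56°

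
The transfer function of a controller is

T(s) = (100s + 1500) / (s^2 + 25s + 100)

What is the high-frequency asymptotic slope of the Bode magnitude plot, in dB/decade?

-20 dB/decade

Each pole contributes −20 dB/decade at high frequency; each zero contributes +20 dB/decade.
Net: 1 zero(s) − 2 pole(s) → -20 dB/decade.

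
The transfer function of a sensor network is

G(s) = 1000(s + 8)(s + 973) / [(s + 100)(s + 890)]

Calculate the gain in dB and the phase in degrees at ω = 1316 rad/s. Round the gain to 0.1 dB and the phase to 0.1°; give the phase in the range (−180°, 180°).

At s = jω = j1316:
zero (s+8): 8 + j1316 → |·| = √(8²+1316²) = √1731920 ≈ 1316, ∠ = arctan(1316/8) ≈ 89.65°
zero (s+973): 973 + j1316 → |·| = √(973²+1316²) = √2678585 ≈ 1636.6, ∠ = arctan(1316/973) ≈ 53.52°
pole (s+100): 100 + j1316 → |·| = √(100²+1316²) = √1741856 ≈ 1319.8, ∠ = arctan(1316/100) ≈ 85.65°
pole (s+890): 890 + j1316 → |·| = √(890²+1316²) = √2523956 ≈ 1588.7, ∠ = arctan(1316/890) ≈ 55.93°
|G| = 1000 · 2.1538e+06 / 2.0968e+06 ≈ 1027.2
Gain = 20 log₁₀(1027.2) ≈ 60.23 dB
∠G = 143.17° − 141.58° = 1.59°

60.2 dB, 1.6°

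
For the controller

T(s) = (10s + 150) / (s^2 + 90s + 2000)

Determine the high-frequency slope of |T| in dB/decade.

Each pole contributes −20 dB/decade at high frequency; each zero contributes +20 dB/decade.
Net: 1 zero(s) − 2 pole(s) → -20 dB/decade.

-20 dB/decade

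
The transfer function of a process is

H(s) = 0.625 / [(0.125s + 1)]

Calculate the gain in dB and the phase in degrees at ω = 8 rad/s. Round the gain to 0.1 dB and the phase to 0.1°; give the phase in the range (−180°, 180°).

-7.1 dB, -45.0°

At ω = 8 rad/s:
pole (1 + j8·0.125) = 1 + j1 → |·| ≈ 1.4142, ∠ ≈ 45.00°
|H| = 0.625 · 1 / (1.4142) ≈ 0.44195
Gain = 20 log₁₀(0.44195) ≈ -7.09 dB
∠H = (0°) − (45.00°) = -45.00°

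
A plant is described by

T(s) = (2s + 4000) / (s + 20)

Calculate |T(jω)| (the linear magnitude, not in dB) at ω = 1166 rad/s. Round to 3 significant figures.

3.97

Substitute s = j1166:
Numerator: 2(j1166) + 4000 = 4000 + j2332
Denominator: (j1166) + 20 = 20 + j1166
|N| = √(4000² + 2332²) ≈ 4630.1, ∠N ≈ 30.24°
|D| = √(20² + 1166²) ≈ 1166.2, ∠D ≈ 89.02°
|T| = 4630.1 / 1166.2 ≈ 3.9702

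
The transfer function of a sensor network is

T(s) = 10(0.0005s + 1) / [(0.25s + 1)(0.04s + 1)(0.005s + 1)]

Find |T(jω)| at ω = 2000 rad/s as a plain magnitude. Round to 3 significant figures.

At ω = 2000 rad/s:
zero (1 + j2000·0.0005) = 1 + j1 → |·| ≈ 1.4142, ∠ ≈ 45.00°
pole (1 + j2000·0.25) = 1 + j500 → |·| ≈ 500, ∠ ≈ 89.89°
pole (1 + j2000·0.04) = 1 + j80 → |·| ≈ 80.006, ∠ ≈ 89.28°
pole (1 + j2000·0.005) = 1 + j10 → |·| ≈ 10.05, ∠ ≈ 84.29°
|T| = 10 · 1.4142 / (500 · 80.006 · 10.05) ≈ 3.5176e-05

3.52e-05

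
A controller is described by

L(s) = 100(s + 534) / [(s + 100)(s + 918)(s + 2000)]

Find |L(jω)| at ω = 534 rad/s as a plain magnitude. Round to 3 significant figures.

At s = jω = j534:
zero (s+534): 534 + j534 → |·| = √(534²+534²) = √570312 ≈ 755.19, ∠ = arctan(534/534) ≈ 45.00°
pole (s+100): 100 + j534 → |·| = √(100²+534²) = √295156 ≈ 543.28, ∠ = arctan(534/100) ≈ 79.39°
pole (s+918): 918 + j534 → |·| = √(918²+534²) = √1127880 ≈ 1062, ∠ = arctan(534/918) ≈ 30.19°
pole (s+2000): 2000 + j534 → |·| = √(2000²+534²) = √4285156 ≈ 2070.1, ∠ = arctan(534/2000) ≈ 14.95°
|L| = 100 · 755.19 / 1.1944e+09 ≈ 6.3228e-05

6.32e-05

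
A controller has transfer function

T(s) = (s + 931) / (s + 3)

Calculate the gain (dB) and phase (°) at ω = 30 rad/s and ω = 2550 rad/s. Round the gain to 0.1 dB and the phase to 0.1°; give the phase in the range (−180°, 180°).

ω = 30: 29.8 dB, -82.4°; ω = 2550: 0.5 dB, -20.0°

Substitute s = j30:
Numerator: (j30) + 931 = 931 + j30
Denominator: (j30) + 3 = 3 + j30
|N| = √(931² + 30²) ≈ 931.48, ∠N ≈ 1.85°
|D| = √(3² + 30²) ≈ 30.15, ∠D ≈ 84.29°
|T| = 931.48 / 30.15 ≈ 30.895
Gain = 20 log₁₀(30.895) ≈ 29.80 dB
∠T = 1.85° − 84.29° = -82.44°

Substitute s = j2550:
Numerator: (j2550) + 931 = 931 + j2550
Denominator: (j2550) + 3 = 3 + j2550
|N| = √(931² + 2550²) ≈ 2714.6, ∠N ≈ 69.94°
|D| = √(3² + 2550²) ≈ 2550, ∠D ≈ 89.93°
|T| = 2714.6 / 2550 ≈ 1.0645
Gain = 20 log₁₀(1.0645) ≈ 0.54 dB
∠T = 69.94° − 89.93° = -19.99°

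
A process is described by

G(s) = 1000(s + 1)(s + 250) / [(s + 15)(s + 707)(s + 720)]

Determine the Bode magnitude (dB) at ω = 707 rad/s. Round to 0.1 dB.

At s = jω = j707:
zero (s+1): 1 + j707 → |·| = √(1²+707²) = √499850 ≈ 707, ∠ = arctan(707/1) ≈ 89.92°
zero (s+250): 250 + j707 → |·| = √(250²+707²) = √562349 ≈ 749.9, ∠ = arctan(707/250) ≈ 70.53°
pole (s+15): 15 + j707 → |·| = √(15²+707²) = √500074 ≈ 707.16, ∠ = arctan(707/15) ≈ 88.78°
pole (s+707): 707 + j707 → |·| = √(707²+707²) = √999698 ≈ 999.85, ∠ = arctan(707/707) ≈ 45.00°
pole (s+720): 720 + j707 → |·| = √(720²+707²) = √1018249 ≈ 1009.1, ∠ = arctan(707/720) ≈ 44.48°
|G| = 1000 · 5.3018e+05 / 7.1349e+08 ≈ 0.74308
Gain = 20 log₁₀(0.74308) ≈ -2.58 dB

-2.6 dB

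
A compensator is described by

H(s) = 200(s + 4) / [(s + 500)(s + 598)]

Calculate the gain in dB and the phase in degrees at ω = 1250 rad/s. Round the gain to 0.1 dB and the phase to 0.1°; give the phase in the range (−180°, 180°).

At s = jω = j1250:
zero (s+4): 4 + j1250 → |·| = √(4²+1250²) = √1562516 ≈ 1250, ∠ = arctan(1250/4) ≈ 89.82°
pole (s+500): 500 + j1250 → |·| = √(500²+1250²) = √1812500 ≈ 1346.3, ∠ = arctan(1250/500) ≈ 68.20°
pole (s+598): 598 + j1250 → |·| = √(598²+1250²) = √1920104 ≈ 1385.7, ∠ = arctan(1250/598) ≈ 64.43°
|H| = 200 · 1250 / 1.8656e+06 ≈ 0.13401
Gain = 20 log₁₀(0.13401) ≈ -17.46 dB
∠H = 89.82° − 132.63° = -42.81°

-17.5 dB, -42.8°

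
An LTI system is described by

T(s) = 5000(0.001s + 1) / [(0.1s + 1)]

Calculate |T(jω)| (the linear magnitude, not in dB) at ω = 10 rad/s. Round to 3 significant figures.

At ω = 10 rad/s:
zero (1 + j10·0.001) = 1 + j0.01 → |·| ≈ 1, ∠ ≈ 0.57°
pole (1 + j10·0.1) = 1 + j1 → |·| ≈ 1.4142, ∠ ≈ 45.00°
|T| = 5000 · 1 / (1.4142) ≈ 3535.6

3.54e+03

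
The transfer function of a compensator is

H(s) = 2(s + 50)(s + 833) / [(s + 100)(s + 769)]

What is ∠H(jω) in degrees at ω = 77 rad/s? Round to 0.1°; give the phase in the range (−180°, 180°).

19.0°

At s = jω = j77:
zero (s+50): 50 + j77 → |·| = √(50²+77²) = √8429 ≈ 91.81, ∠ = arctan(77/50) ≈ 57.00°
zero (s+833): 833 + j77 → |·| = √(833²+77²) = √699818 ≈ 836.55, ∠ = arctan(77/833) ≈ 5.28°
pole (s+100): 100 + j77 → |·| = √(100²+77²) = √15929 ≈ 126.21, ∠ = arctan(77/100) ≈ 37.60°
pole (s+769): 769 + j77 → |·| = √(769²+77²) = √597290 ≈ 772.85, ∠ = arctan(77/769) ≈ 5.72°
∠H = 62.28° − 43.32° = 18.96°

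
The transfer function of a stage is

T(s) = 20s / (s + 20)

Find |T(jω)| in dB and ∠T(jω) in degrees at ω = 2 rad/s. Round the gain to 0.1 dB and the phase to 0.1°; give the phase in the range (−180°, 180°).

At s = jω = j2:
zero at origin: s = j2 → |·| = 2, ∠ = 90.00°
pole (s+20): 20 + j2 → |·| = √(20²+2²) = √404 ≈ 20.1, ∠ = arctan(2/20) ≈ 5.71°
|T| = 20 · 2 / 20.1 ≈ 1.99
Gain = 20 log₁₀(1.99) ≈ 5.98 dB
∠T = 90.00° − 5.71° = 84.29°

6.0 dB, 84.3°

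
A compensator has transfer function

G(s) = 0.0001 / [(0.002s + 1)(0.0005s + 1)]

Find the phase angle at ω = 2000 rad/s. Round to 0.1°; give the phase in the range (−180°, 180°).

-121.0°

At ω = 2000 rad/s:
pole (1 + j2000·0.002) = 1 + j4 → |·| ≈ 4.1231, ∠ ≈ 75.96°
pole (1 + j2000·0.0005) = 1 + j1 → |·| ≈ 1.4142, ∠ ≈ 45.00°
∠G = (0°) − (75.96° + 45.00°) = -120.96°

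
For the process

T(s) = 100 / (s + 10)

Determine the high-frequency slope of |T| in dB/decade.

Each pole contributes −20 dB/decade at high frequency; each zero contributes +20 dB/decade.
Net: 0 zero(s) − 1 pole(s) → -20 dB/decade.

-20 dB/decade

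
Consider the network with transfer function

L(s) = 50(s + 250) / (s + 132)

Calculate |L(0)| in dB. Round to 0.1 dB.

39.5 dB

L(0) = 50·250 / (132) ≈ 94.697
20 log₁₀(94.697) ≈ 39.53 dB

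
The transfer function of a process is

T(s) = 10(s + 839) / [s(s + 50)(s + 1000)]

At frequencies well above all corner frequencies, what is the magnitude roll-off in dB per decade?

-40 dB/decade

Each pole contributes −20 dB/decade at high frequency; each zero contributes +20 dB/decade.
Net: 1 zero(s) − 3 pole(s) → -40 dB/decade.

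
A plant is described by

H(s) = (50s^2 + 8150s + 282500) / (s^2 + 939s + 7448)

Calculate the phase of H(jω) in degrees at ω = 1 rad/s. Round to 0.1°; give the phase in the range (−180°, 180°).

Substitute s = j1:
Numerator: 50(j1)^2 + 8150(j1) + 282500 = 282450 + j8150
Denominator: (j1)^2 + 939(j1) + 7448 = 7447 + j939
|N| = √(282450² + 8150²) ≈ 2.8257e+05, ∠N ≈ 1.65°
|D| = √(7447² + 939²) ≈ 7506, ∠D ≈ 7.19°
∠H = 1.65° − 7.19° = -5.54°

-5.5°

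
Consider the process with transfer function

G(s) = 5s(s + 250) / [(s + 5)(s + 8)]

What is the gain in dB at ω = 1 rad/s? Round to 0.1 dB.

29.7 dB

At s = jω = j1:
zero (s+250): 250 + j1 → |·| = √(250²+1²) = √62501 ≈ 250, ∠ = arctan(1/250) ≈ 0.23°
zero at origin: s = j1 → |·| = 1, ∠ = 90.00°
pole (s+5): 5 + j1 → |·| = √(5²+1²) = √26 ≈ 5.099, ∠ = arctan(1/5) ≈ 11.31°
pole (s+8): 8 + j1 → |·| = √(8²+1²) = √65 ≈ 8.0623, ∠ = arctan(1/8) ≈ 7.13°
|G| = 5 · 250 / 41.11 ≈ 30.406
Gain = 20 log₁₀(30.406) ≈ 29.66 dB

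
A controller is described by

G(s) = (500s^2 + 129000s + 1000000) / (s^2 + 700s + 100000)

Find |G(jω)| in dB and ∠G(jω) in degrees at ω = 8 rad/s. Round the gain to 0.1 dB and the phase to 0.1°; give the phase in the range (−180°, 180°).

Substitute s = j8:
Numerator: 500(j8)^2 + 129000(j8) + 1000000 = 968000 + j1032000
Denominator: (j8)^2 + 700(j8) + 100000 = 99936 + j5600
|N| = √(968000² + 1032000²) ≈ 1.4149e+06, ∠N ≈ 46.83°
|D| = √(99936² + 5600²) ≈ 1.0009e+05, ∠D ≈ 3.21°
|G| = 1.4149e+06 / 1.0009e+05 ≈ 14.136
Gain = 20 log₁₀(14.136) ≈ 23.01 dB
∠G = 46.83° − 3.21° = 43.62°

23.0 dB, 43.6°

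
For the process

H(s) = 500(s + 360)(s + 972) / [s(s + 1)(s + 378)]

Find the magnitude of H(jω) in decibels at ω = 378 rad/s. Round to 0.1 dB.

11.0 dB

At s = jω = j378:
zero (s+360): 360 + j378 → |·| = √(360²+378²) = √272484 ≈ 522, ∠ = arctan(378/360) ≈ 46.40°
zero (s+972): 972 + j378 → |·| = √(972²+378²) = √1087668 ≈ 1042.9, ∠ = arctan(378/972) ≈ 21.25°
pole (s+1): 1 + j378 → |·| = √(1²+378²) = √142885 ≈ 378, ∠ = arctan(378/1) ≈ 89.85°
pole (s+378): 378 + j378 → |·| = √(378²+378²) = √285768 ≈ 534.57, ∠ = arctan(378/378) ≈ 45.00°
pole at origin: |s| = 378, ∠ = 90.00° (in denominator)
|H| = 500 · 5.4439e+05 / 7.6381e+07 ≈ 3.5636
Gain = 20 log₁₀(3.5636) ≈ 11.04 dB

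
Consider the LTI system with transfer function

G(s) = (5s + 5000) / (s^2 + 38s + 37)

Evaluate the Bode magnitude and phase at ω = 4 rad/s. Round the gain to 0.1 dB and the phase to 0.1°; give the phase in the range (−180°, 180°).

30.3 dB, -81.9°

Substitute s = j4:
Numerator: 5(j4) + 5000 = 5000 + j20
Denominator: (j4)^2 + 38(j4) + 37 = 21 + j152
|N| = √(5000² + 20²) ≈ 5000, ∠N ≈ 0.23°
|D| = √(21² + 152²) ≈ 153.44, ∠D ≈ 82.13°
|G| = 5000 / 153.44 ≈ 32.586
Gain = 20 log₁₀(32.586) ≈ 30.26 dB
∠G = 0.23° − 82.13° = -81.90°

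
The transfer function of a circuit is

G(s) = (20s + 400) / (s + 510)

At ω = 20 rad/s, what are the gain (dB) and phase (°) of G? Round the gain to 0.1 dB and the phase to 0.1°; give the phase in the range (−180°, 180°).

0.9 dB, 42.8°

Substitute s = j20:
Numerator: 20(j20) + 400 = 400 + j400
Denominator: (j20) + 510 = 510 + j20
|N| = √(400² + 400²) ≈ 565.69, ∠N ≈ 45.00°
|D| = √(510² + 20²) ≈ 510.39, ∠D ≈ 2.25°
|G| = 565.69 / 510.39 ≈ 1.1083
Gain = 20 log₁₀(1.1083) ≈ 0.89 dB
∠G = 45.00° − 2.25° = 42.75°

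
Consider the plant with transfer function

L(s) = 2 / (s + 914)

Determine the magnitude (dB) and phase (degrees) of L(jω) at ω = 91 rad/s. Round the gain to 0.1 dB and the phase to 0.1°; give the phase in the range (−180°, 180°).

-53.2 dB, -5.7°

At s = jω = j91:
pole (s+914): 914 + j91 → |·| = √(914²+91²) = √843677 ≈ 918.52, ∠ = arctan(91/914) ≈ 5.69°
|L| = 2 / 918.52 ≈ 0.0021774
Gain = 20 log₁₀(0.0021774) ≈ -53.24 dB
∠L = 0.00° − 5.69° = -5.69°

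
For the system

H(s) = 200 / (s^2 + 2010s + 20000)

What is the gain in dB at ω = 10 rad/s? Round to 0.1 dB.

Substitute s = j10:
Numerator: 200 = 200 + j0
Denominator: (j10)^2 + 2010(j10) + 20000 = 19900 + j20100
|N| = √(200² + 0²) ≈ 200, ∠N ≈ 0.00°
|D| = √(19900² + 20100²) ≈ 28285, ∠D ≈ 45.29°
|H| = 200 / 28285 ≈ 0.0070709
Gain = 20 log₁₀(0.0070709) ≈ -43.01 dB

-43.0 dB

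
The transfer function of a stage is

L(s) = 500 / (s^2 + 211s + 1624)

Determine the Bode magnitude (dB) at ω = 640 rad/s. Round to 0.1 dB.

-58.7 dB

Substitute s = j640:
Numerator: 500 = 500 + j0
Denominator: (j640)^2 + 211(j640) + 1624 = -407976 + j135040
|N| = √(500² + 0²) ≈ 500, ∠N ≈ 0.00°
|D| = √(407976² + 135040²) ≈ 4.2974e+05, ∠D ≈ 161.69°
|L| = 500 / 4.2974e+05 ≈ 0.0011635
Gain = 20 log₁₀(0.0011635) ≈ -58.68 dB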